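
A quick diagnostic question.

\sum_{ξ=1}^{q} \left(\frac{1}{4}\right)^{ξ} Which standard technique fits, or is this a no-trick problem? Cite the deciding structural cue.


Technique: the geometric series formula — consecutive terms stand in a fixed index-free ratio — the geometric sum formula closes it.


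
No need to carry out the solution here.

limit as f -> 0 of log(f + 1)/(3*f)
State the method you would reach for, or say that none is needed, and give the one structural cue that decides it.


Verdict: l'Hôpital's rule (0/0) — both numerator and denominator vanish at 0: the genuine 0/0 indeterminate that l'Hôpital exists for. One could equally expand both pieces locally and compare leading terms; the rule does that in one stroke.


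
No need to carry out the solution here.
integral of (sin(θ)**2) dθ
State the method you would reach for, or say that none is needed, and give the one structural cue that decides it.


Best approach: a trigonometric identity — sin(θ)**2 carries an even exponent — trade it for double-angle cosines before integrating.


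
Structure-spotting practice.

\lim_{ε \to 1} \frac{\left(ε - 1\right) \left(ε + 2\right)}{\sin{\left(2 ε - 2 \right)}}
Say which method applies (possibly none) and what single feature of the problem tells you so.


Method: l'Hôpital's rule (0/0) — both numerator and denominator vanish at 1: the genuine 0/0 indeterminate that l'Hôpital exists for. A local series expansion at the point resolves it as well; the rule is the packaged version of that step.


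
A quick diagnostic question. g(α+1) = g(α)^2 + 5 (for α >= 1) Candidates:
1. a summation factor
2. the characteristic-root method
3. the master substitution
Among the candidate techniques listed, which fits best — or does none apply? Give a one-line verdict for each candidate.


Best approach: no special technique — the map from one term to the next is curved, not linear, so linear closed-form machinery does not attach.
- a summation factor: the recursion is nonlinear — outside the first-order linear family a summation factor addresses.
- the characteristic-root method: the recursion is nonlinear in the sequence values, so no linear-modes ansatz applies.
- the master substitution: the recursive argument is a shift of the index, not a fixed fraction of it.


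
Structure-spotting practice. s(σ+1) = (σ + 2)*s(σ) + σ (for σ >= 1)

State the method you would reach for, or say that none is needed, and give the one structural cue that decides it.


Method: a summation factor — with the index-dependent coefficient σ + 2, dividing by the cumulative product turns the left side into a pure difference.


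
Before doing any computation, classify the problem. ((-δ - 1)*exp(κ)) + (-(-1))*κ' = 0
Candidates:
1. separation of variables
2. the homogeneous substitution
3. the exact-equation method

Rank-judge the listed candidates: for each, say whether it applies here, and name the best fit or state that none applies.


Diagnosis: separation of variables — separating collects all κ-dependence with the derivative and leaves all δ-dependence opposite: variables separate.
- separation of variables: applies; the problem has the shape this method handles.
- the homogeneous substitution: the slope is not a function of the ratio of the variables alone.
- the exact-equation method — the mixed partial derivatives differ, so the left side is not a total differential.


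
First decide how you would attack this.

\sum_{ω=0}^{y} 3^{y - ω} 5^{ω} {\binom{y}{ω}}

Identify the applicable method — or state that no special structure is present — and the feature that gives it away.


Method: the binomial theorem — the summand is term ω of a binomial expansion in 5 and 3; the whole sum is a single power.


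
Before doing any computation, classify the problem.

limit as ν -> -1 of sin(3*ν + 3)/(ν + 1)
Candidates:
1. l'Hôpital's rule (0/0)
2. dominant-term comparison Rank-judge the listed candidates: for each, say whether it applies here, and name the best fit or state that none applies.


Diagnosis: l'Hôpital's rule (0/0) — numerator and denominator both vanish at -1 — a genuine 0/0 form, which is exactly when l'Hôpital applies. Expanding numerator and denominator to first order gives the same value — the rule automates exactly that.
- l'Hôpital's rule (0/0): yes, a natural case for it.
- dominant-term comparison — this limit is not decided by comparing polynomial growth at infinity.


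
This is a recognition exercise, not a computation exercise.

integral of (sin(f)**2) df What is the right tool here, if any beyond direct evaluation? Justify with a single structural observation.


Diagnosis: a trigonometric identity — sin(f)**2 is an even power — the power-reduction identity rewrites it into first-degree cosines.


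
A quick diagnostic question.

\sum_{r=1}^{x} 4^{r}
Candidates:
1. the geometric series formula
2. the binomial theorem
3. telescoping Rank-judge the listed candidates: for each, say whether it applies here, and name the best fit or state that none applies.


Technique: the geometric series formula — each summand is the previous one scaled by 4; that constant multiplier is itself the geometric structure.
- the geometric series formula — yes — fits the structure here.
- the binomial theorem — there is no sum-raised-to-a-power identity hiding in these terms.
- telescoping — as presented, consecutive terms share no shifted copy to cancel against — no rewrite is on display to change that.


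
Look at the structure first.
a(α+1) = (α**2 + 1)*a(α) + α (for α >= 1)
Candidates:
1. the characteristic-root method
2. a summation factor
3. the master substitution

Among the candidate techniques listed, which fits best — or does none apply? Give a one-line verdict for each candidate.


Method: a summation factor — it is first-order linear but the coefficient α**2 + 1 depends on the index, so multiply through by a summation factor to telescope it.
- the characteristic-root method — an index-dependent weight blocks the pure exponential ansatz.
- a summation factor — yes — fits the structure here.
- the master substitution — this is shift-type recursion, outside the divide-and-conquer template.


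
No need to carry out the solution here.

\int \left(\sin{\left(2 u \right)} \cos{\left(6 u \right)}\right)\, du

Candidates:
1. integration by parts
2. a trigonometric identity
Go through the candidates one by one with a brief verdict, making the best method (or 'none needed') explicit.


Verdict: a trigonometric identity — mixed-frequency products such as \sin{\left(2 u \right)} \cos{\left(6 u \right)} are designed for the product-to-sum formula.
- integration by parts: not the fit here: there is no polynomial factor to ladder down — parts can still close the trigonometric product by recursion, though the identity rewrite is the direct route.
- a trigonometric identity — applies; the problem has the shape this method handles.


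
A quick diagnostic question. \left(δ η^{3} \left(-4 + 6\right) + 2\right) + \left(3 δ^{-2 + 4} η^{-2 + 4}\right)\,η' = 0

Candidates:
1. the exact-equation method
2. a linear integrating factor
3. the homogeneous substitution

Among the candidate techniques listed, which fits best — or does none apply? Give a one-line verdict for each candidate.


Technique: the exact-equation method — because the two cross partials coincide, the form is conservative as written — recover its potential in (δ, η).
- the exact-equation method — applicable, and directly so.
- a linear integrating factor — a nonlinear term in the unknown puts this outside the integrating-factor template.
- the homogeneous substitution: the slope is not a function of the ratio of the variables alone.


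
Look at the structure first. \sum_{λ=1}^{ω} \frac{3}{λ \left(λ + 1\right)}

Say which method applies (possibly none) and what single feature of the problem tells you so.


Technique: telescoping — \frac{3}{λ \left(λ + 1\right)} hides a difference of shifted reciprocals — decompose it and the middle of the sum vanishes.


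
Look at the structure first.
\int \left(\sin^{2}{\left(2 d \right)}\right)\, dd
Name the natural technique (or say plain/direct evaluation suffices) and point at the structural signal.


Technique: a trigonometric identity — \sin^{2}{\left(2 d \right)} is the textbook power-reduction case — identities first, antiderivatives second.


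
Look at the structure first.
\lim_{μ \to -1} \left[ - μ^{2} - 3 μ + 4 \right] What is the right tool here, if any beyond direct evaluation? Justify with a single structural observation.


Best approach: no special technique — the expression is continuous at -1 — substitute and evaluate; no indeterminate form appears.


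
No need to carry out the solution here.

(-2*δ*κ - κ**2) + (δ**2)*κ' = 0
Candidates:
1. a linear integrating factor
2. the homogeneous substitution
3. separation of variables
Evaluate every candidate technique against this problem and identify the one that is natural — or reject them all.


Best approach: the homogeneous substitution — the slope is degree-zero homogeneous: the ratio substitution v = κ/δ collapses it. Rearranged, this also fits the Bernoulli template directly; the homogeneous substitution reads the structure without the rearrangement.
- a linear integrating factor: a nonlinear term in the unknown puts this outside the integrating-factor template.
- the homogeneous substitution — yes — fits the structure here.
- separation of variables: no algebra isolates the independent variable on one side and the unknown on the other.


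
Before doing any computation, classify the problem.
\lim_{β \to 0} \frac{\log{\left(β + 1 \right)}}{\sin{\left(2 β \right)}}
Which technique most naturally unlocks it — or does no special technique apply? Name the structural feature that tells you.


Technique: l'Hôpital's rule (0/0) — the 0/0 form at 0 is the signature situation for l'Hôpital's rule. One could equally expand both pieces locally and compare leading terms; the rule does that in one stroke.


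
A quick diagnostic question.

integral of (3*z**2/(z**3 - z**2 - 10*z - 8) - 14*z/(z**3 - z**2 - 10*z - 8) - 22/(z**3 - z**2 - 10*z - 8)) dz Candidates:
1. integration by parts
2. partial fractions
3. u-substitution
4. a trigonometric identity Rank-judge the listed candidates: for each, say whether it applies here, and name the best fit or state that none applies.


Technique: partial fractions — rational integrand, reducible denominator z**3 - z**2 - 10*z - 8: decompose first, integrate second.
- integration by parts — there is no nonconstant-polynomial-times-kernel split with an exp, sine, cosine (degree-1 argument), or logarithm partner.
- partial fractions: applies; the problem has the shape this method handles.
- u-substitution — no subexpression of the integrand serves as a whole-integral substitution inner — individual terms may offer their own, but none carries its derivative as a factor of the full integrand; a working change of variable would have to be constructed from outside the expression.
- a trigonometric identity: there is no trigonometric structure at all — the integrand carries no sine or cosine to rewrite.


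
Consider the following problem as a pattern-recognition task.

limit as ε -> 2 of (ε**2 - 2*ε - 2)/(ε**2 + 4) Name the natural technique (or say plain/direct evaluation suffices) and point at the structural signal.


Verdict: no special technique — no zero denominators, no indeterminate clash at 2 — substitute and read off the value.


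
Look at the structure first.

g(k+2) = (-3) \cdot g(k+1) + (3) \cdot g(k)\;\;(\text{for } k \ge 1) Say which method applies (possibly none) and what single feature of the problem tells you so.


Verdict: the characteristic-root method — this is the constant-coefficient homogeneous case — the whole solution in k reduces to a polynomial's roots.


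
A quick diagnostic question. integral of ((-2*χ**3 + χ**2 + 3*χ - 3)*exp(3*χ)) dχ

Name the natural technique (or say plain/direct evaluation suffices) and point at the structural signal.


Verdict: integration by parts — the integrand splits as -2*χ**3 + χ**2 + 3*χ - 3 times exp(3*χ) — repeatedly differentiating the polynomial part kills it, which is the parts ladder.


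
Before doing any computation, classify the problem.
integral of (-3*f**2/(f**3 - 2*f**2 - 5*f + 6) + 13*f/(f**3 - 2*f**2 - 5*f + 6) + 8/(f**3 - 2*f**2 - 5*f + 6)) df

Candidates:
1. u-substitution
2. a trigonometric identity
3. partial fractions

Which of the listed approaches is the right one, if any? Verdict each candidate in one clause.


Method: partial fractions — the bottom, f**3 - 2*f**2 - 5*f + 6, comes apart into simple factors, and a proper rational function over split factors decomposes.
- u-substitution: no subexpression of the integrand serves as a whole-integral substitution inner — individual terms may offer their own, but none carries its derivative as a factor of the full integrand; a working change of variable would have to be constructed from outside the expression.
- a trigonometric identity: no sine or cosine appears, so there is nothing for a trigonometric identity to act on.
- partial fractions: a fit — the right tool for this form.


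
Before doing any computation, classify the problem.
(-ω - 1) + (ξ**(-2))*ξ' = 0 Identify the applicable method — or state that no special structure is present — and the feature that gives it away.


Method: separation of variables — separating collects all ξ-dependence with the derivative and leaves all ω-dependence opposite: variables separate. An exactness check succeeds on this form as well — separation and the potential function arrive at the same answer, separation more directly.


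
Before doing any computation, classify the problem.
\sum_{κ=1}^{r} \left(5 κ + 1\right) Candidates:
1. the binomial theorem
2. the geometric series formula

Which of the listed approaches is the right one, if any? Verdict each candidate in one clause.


Diagnosis: no special technique — no ratio, no shift structure, no binomial pattern: sum the constant-multiple powers of κ with known formulas.
- the binomial theorem — there is no sum-raised-to-a-power identity hiding in these terms.
- the geometric series formula — dividing successive terms gives an index-dependent quantity, not a constant.


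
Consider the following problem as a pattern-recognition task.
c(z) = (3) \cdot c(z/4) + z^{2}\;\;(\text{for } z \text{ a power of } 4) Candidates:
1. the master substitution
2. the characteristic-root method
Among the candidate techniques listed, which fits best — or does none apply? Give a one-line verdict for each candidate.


Method: the master substitution — treat m = log base 4 of z as the new clock: one recursion step advances m by one while z scales by 4.
- the master substitution — applies; the problem has the shape this method handles.
- the characteristic-root method — a divided-index call is not the fixed-shift linear shape that characteristic roots solve.


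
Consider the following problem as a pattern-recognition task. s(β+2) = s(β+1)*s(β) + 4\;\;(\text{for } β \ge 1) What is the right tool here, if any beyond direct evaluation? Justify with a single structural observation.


Best approach: no special technique — each new value is a nonlinear function of earlier ones — scaling arguments and superposition both fail.


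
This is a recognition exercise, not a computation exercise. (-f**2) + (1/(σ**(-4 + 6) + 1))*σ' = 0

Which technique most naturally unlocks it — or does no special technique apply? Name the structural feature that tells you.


Verdict: separation of variables — separating collects all σ-dependence with the derivative and leaves all f-dependence opposite: variables separate. The cross-partial test also passes here (vacuously, each side single-variable); the potential-function route would work, separation is simply more immediate.


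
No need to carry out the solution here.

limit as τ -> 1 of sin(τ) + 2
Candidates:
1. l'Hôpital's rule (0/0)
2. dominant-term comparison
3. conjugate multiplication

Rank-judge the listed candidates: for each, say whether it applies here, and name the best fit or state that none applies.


Diagnosis: no special technique — no denominator vanishes and nothing blows up at 1: direct substitution is the whole computation.
- l'Hôpital's rule (0/0) — substituting the point produces a determinate value, not a 0 over 0 clash.
- dominant-term comparison — no dominant power emerges to decide the limit by degree comparison.
- conjugate multiplication: rationalization has no target — no divergent radical difference appears.


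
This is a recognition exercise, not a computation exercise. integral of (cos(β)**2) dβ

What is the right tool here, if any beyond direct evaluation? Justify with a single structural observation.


Method: a trigonometric identity — apply power reduction to cos(β)**2; each application halves the trigonometric degree.


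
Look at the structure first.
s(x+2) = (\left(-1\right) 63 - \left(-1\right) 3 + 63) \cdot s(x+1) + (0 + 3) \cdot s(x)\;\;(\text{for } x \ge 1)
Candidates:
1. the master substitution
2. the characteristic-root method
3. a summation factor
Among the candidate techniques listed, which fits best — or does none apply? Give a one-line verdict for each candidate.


Diagnosis: the characteristic-root method — every coefficient is a fixed number and the forcing is zero — substitute r^x and read off the root equation.
- the master substitution — there is no divide-the-index recursive argument.
- the characteristic-root method — a fit — the right tool for this form.
- a summation factor: a summation factor telescopes one-step recursions; this one carries higher-order memory.


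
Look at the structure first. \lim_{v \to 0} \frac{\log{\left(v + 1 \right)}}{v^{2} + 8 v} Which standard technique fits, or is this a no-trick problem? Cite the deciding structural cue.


Method: l'Hôpital's rule (0/0) — the 0/0 form at 0 is the signature situation for l'Hôpital's rule. A first-order expansion at the point is an equally standard path; the rule packages it.


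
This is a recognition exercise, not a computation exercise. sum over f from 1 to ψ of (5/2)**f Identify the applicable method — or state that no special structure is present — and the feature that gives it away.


Verdict: the geometric series formula — consecutive terms stand in a fixed index-free ratio — the geometric sum formula closes it.


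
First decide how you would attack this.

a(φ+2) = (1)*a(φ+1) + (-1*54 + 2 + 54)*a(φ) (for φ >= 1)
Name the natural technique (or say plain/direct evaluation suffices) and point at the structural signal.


Technique: the characteristic-root method — every coefficient is a fixed number and the forcing is zero — substitute r^φ and read off the root equation.


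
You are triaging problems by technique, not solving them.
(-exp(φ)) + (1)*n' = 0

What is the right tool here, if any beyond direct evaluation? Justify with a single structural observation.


Verdict: no special technique — solved for the derivative, n never appears on the right — this is a direct integration in φ, not a differential-equations problem at heart.


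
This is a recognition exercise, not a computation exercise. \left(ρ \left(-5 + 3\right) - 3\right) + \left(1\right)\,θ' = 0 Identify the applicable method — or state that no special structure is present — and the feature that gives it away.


Best approach: no special technique — the slope is a function of ρ alone, so integrate both sides directly.


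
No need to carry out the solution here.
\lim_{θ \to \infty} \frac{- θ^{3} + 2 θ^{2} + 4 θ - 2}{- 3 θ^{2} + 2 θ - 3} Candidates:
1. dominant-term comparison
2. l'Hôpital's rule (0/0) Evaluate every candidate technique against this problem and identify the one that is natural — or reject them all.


Verdict: dominant-term comparison — as θ grows, only the highest-degree terms matter — compare leading terms and read the limit off.
- dominant-term comparison — yes — fits the structure here.
- l'Hôpital's rule (0/0): viewed as a single quotient this runs to ∞/∞, not the 0/0 clash this candidate addresses; an at-infinity variant of the rule would resolve it, but comparing leading growth reads the answer without differentiating.


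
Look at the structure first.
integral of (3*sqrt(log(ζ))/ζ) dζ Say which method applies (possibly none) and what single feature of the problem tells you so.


Diagnosis: u-substitution — read it as f(log(ζ)) times a constant multiple of d(log(ζ)): one substitution, u = log(ζ), finishes it.


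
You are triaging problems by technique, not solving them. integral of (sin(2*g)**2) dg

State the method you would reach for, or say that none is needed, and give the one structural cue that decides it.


Verdict: a trigonometric identity — sin(2*g)**2 is the textbook power-reduction case — identities first, antiderivatives second.


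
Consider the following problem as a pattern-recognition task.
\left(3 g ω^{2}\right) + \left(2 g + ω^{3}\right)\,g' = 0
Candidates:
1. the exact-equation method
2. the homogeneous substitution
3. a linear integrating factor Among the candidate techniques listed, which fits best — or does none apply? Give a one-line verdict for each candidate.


Best approach: the exact-equation method — d/dg of 3 g ω^{2} equals d/dω of 2 g + ω^{3}: the form is a total differential of one potential — integrate it exactly.
- the exact-equation method — applicable, and directly so.
- the homogeneous substitution — the ratio of the variables does not determine the slope.
- a linear integrating factor — the unknown enters nonlinearly (through a power, a denominator, or a transcendental function), which the linear integrating-factor recipe cannot absorb as-is — any repair would come from a preliminary substitution, not the factor.


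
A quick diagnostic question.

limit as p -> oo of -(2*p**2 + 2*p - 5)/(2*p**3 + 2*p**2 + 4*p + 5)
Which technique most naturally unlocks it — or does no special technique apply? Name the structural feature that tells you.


Method: dominant-term comparison — divide by the highest power of p present: lower-order terms vanish and the dominant ratio remains. Differentiating the expression as a single quotient would eventually settle it as well; matching dominant growth settles it immediately.


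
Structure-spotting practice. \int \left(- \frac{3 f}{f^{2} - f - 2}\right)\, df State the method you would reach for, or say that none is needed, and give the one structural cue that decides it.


Technique: partial fractions — the bottom factors while the top stays lower-degree — split into simple fractions and integrate piece by piece.


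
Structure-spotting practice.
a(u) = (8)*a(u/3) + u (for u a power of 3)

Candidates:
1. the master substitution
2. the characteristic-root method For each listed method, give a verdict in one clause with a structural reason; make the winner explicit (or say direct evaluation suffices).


Best approach: the master substitution — index division is the fingerprint: u/3 in the recursive call means substitute u = 3^m.
- the master substitution — applies; the problem has the shape this method handles.
- the characteristic-root method: the recursion divides its index rather than shifting it — outside the constant-shift family the root method covers.


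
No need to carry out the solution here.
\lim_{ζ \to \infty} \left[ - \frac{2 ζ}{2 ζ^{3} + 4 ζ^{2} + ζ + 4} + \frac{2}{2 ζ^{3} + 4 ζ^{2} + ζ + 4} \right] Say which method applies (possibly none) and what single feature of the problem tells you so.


Best approach: dominant-term comparison — at large ζ only the top-degree terms survive; compare the leading terms and the limit falls out. l'Hôpital's at-infinity variant applies to the expression viewed as a single quotient; the leading-term comparison is the direct route.


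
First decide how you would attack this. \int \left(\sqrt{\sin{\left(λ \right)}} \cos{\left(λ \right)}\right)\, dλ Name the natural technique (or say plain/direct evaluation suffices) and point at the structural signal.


Technique: u-substitution — differentiating the inner expression \sin{\left(λ \right)} produces the factor \cos{\left(λ \right)} up to a constant multiple, so substituting u = \sin{\left(λ \right)} reduces everything to a one-variable integral in u.


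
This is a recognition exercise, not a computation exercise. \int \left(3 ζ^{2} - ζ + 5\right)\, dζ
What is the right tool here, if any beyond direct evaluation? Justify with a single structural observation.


Technique: no special technique — a term-by-term power-rule job in ζ; no substitution or rearrangement earns its keep here.


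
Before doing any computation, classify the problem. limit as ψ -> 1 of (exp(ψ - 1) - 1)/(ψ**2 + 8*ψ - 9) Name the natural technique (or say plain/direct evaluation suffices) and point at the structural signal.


Technique: l'Hôpital's rule (0/0) — both numerator and denominator vanish at 1: the genuine 0/0 indeterminate that l'Hôpital exists for. A first-order expansion at the point is an equally standard path; the rule packages it.


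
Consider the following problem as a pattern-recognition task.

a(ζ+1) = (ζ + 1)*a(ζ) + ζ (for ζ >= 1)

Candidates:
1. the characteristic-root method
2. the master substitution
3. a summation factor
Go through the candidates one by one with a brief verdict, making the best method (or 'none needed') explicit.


Verdict: a summation factor — one-term recursion with variable weight ζ + 1 is solved by product normalization, not by root-finding.
- the characteristic-root method: an index-dependent weight blocks the pure exponential ansatz.
- the master substitution — the recursive argument is a shift of the index, not a fixed fraction of it.
- a summation factor — yes — fits the structure here.


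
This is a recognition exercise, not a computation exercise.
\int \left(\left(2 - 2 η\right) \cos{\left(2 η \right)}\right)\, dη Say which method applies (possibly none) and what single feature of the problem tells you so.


Verdict: integration by parts — 2 - 2 η dies after finitely many derivatives while \cos{\left(2 η \right)} cycles under integration — the tabular/parts setup.


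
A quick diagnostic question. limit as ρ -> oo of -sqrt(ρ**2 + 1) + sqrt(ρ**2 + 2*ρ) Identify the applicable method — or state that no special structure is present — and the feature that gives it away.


Best approach: conjugate multiplication — this difference gives up after one conjugate multiplication — the radical structure cancels against its conjugate.


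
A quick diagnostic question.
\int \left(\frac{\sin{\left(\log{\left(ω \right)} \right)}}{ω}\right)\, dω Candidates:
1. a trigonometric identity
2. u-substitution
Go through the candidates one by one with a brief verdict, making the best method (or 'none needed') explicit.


Diagnosis: u-substitution — viewed as a product, the integrand is a composition evaluated at \log{\left(ω \right)} times (a constant multiple of) that inner expression's derivative, so u = \log{\left(ω \right)} makes it elementary.
- a trigonometric identity: no identity rewrites this into an easier trigonometric form.
- u-substitution: yes, a natural case for it.


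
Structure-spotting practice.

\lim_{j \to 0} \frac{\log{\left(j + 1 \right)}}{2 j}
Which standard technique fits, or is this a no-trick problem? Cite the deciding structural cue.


Method: l'Hôpital's rule (0/0) — both numerator and denominator vanish at 0: the genuine 0/0 indeterminate that l'Hôpital exists for. Known elementary limits would finish this too — the rule just bypasses the case analysis.


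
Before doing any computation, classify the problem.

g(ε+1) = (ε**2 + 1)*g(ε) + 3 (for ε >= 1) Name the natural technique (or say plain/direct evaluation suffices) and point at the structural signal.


Best approach: a summation factor — it is first-order linear but the coefficient ε**2 + 1 depends on the index, so multiply through by a summation factor to telescope it.


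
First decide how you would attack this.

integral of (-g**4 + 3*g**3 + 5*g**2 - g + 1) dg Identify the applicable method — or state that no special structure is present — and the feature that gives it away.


Technique: no special technique — every term is a constant multiple of a power of g; term-wise power-rule integration needs no preliminary transformation.


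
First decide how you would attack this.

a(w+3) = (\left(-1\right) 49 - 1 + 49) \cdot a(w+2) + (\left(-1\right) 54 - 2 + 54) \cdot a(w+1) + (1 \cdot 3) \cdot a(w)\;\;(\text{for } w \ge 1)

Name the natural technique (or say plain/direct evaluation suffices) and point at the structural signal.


Best approach: the characteristic-root method — no index-dependence in the weights and nothing inhomogeneous: classic characteristic-equation setup.


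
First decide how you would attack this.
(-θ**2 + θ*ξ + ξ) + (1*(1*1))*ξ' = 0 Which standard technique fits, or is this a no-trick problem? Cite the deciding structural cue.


Technique: a linear integrating factor — linear in the unknown with genuine forcing: multiply through by the exponential of the integrated coefficient and the left side closes into one derivative.


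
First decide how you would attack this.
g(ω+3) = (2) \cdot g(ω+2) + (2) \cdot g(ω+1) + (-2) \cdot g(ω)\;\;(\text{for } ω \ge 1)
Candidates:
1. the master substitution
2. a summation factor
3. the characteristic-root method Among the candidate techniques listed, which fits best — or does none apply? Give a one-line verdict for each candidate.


Best approach: the characteristic-root method — constant coefficients and linearity mean the ansatz r^ω reduces it to solving the characteristic polynomial.
- the master substitution — the recursion steps by a constant offset, so exponential reindexing is pointless.
- a summation factor: the recurrence reaches back more than one step, outside the first-order family a summation factor normalizes.
- the characteristic-root method — applicable, and directly so.


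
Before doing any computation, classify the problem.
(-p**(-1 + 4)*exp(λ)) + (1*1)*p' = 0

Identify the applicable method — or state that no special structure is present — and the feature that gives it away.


Verdict: separation of variables — the slope splits multiplicatively: exp(λ) carrying all λ-dependence times p**(-1 + 4) carrying all p-dependence — separate and integrate.


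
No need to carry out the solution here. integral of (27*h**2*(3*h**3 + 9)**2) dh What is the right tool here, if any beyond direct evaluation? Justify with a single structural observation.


Best approach: u-substitution — read it as f(3*h**3 + 9) times a constant multiple of d(3*h**3 + 9): one substitution, u = 3*h**3 + 9, finishes it. Brute-force expansion works too — the substitution sees the structure instead of grinding through terms.


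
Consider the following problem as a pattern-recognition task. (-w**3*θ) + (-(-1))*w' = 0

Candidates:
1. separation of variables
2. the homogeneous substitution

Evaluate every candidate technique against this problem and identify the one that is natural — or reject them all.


Verdict: separation of variables — one side of the product carries the independent variable, the other the unknown — the textbook separation shape.
- separation of variables: yes — fits the structure here.
- the homogeneous substitution: solved for the derivative, the right side changes under joint scaling of the two variables.


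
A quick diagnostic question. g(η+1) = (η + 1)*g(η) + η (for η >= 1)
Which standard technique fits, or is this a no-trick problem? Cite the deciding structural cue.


Method: a summation factor — one-term recursion with variable weight η + 1 is solved by product normalization, not by root-finding.


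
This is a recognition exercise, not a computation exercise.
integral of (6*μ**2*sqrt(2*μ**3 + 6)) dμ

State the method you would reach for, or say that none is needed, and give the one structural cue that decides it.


Technique: u-substitution — everything non-trivial happens through the inner expression 2*μ**3 + 6, and its derivative accounts for the remaining factor up to a constant, so set u = 2*μ**3 + 6.


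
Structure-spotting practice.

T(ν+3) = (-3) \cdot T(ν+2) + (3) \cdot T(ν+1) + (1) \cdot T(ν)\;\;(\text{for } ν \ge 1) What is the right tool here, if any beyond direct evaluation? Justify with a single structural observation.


Method: the characteristic-root method — shift-invariance with fixed coefficients calls for exponential trials; the characteristic polynomial finds every r^ν.


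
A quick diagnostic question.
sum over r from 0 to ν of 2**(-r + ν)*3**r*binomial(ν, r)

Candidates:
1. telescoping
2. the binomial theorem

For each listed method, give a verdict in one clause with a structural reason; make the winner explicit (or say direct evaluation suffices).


Technique: the binomial theorem — the binomial coefficients weight matched powers of 3 and 2, which is exactly the expansion of a binomial power.
- telescoping: computed from the summand as displayed, the partial sums build up without the pairwise collapse telescoping exploits.
- the binomial theorem: applies; the problem has the shape this method handles.


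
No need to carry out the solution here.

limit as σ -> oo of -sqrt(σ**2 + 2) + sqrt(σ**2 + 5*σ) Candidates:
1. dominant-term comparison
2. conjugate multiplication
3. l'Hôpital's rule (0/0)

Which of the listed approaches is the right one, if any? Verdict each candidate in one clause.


Method: conjugate multiplication — the ∞ − ∞ radical form is the exact trigger for the conjugate maneuver.
- dominant-term comparison: this is not a rational comparison of growth rates at infinity.
- conjugate multiplication: yes, a natural case for it.
- l'Hôpital's rule (0/0) — the expression is a difference driving to ∞ − ∞, not a 0/0 quotient — there is no ratio for the rule to differentiate.


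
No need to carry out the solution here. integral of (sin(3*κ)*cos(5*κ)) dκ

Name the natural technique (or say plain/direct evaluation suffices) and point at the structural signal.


Method: a trigonometric identity — sin(3*κ)*cos(5*κ) is a beat pattern — rewrite the product as a sum of single-frequency waves before integrating.


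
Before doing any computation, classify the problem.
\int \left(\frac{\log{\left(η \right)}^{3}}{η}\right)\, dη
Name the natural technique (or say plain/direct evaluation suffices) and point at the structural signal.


Verdict: u-substitution — the only nontrivial dependence routes through \log{\left(η \right)}, whose derivative supplies the leftover factor up to a constant multiple — u = \log{\left(η \right)} flattens it.


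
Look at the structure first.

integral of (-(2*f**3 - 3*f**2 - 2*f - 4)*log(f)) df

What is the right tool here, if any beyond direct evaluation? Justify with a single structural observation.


Best approach: integration by parts — one parts step with u = log(f) trades the logarithm for an algebraic integrand.


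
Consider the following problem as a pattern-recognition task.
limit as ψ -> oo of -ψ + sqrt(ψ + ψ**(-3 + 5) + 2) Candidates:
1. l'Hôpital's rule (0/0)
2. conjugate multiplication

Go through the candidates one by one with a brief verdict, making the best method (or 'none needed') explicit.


Verdict: conjugate multiplication — this difference gives up after one conjugate multiplication — the radical structure cancels against its conjugate.
- l'Hôpital's rule (0/0) — no quotient structure at all: the clash is ∞ minus ∞, which rationalizing converts into a tractable ratio.
- conjugate multiplication — applicable, and directly so.


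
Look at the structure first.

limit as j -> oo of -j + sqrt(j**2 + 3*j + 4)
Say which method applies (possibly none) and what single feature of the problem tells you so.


Technique: conjugate multiplication — neither sqrt(j**2 + 3*j + 4) nor j converges alone, so rewrite their difference as a conjugate-rationalized quotient first.


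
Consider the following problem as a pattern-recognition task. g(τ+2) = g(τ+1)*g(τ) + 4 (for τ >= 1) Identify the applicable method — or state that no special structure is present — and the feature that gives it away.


Diagnosis: no special technique — the update rule curves (it is not linear in the unknown sequence), so no superposition-based closed form attaches — iterate or study it directly.


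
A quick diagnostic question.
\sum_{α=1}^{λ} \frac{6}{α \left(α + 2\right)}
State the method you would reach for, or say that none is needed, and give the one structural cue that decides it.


Technique: telescoping — rewrite \frac{6}{α \left(α + 2\right)} as simple fractions and successive terms eat each other — only the edges survive.


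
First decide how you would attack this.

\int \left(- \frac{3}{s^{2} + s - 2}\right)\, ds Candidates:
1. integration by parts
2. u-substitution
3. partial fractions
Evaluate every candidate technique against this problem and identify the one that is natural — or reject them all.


Diagnosis: partial fractions — s^{2} + s - 2 splits into linear pieces, so the quotient is a sum of simple fractions — decompose before integrating.
- integration by parts — no split into a nonconstant polynomial times one of the standard kernels — exp, sine, or cosine of a linear argument, or a logarithm — applies here.
- u-substitution: no subexpression of the integrand serves as a whole-integral substitution inner — individual terms may offer their own, but none carries its derivative as a factor of the full integrand; a working change of variable would have to be constructed from outside the expression.
- partial fractions — yes — fits the structure here.


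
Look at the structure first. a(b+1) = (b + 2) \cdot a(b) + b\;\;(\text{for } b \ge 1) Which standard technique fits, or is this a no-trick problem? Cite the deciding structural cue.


Method: a summation factor — with the index-dependent coefficient b + 2, dividing by the cumulative product turns the left side into a pure difference.


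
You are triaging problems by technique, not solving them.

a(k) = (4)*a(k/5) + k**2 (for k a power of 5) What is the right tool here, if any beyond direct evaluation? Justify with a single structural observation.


Diagnosis: the master substitution — the index is divided (k/5), not shifted — substitute k = 5^m to straighten it into a shift recurrence.


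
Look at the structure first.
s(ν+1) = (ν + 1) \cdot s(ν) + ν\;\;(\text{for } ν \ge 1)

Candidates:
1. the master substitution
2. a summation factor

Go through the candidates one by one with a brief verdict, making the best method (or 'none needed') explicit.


Best approach: a summation factor — the coefficient ν + 1 drifts with the index, so no fixed root exists; normalizing by the cumulative product telescopes it.
- the master substitution: the recursion shifts the index rather than dividing it.
- a summation factor — yes — fits the structure here.


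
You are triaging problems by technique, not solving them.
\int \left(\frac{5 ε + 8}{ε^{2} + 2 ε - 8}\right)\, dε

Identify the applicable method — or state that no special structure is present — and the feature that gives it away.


Best approach: partial fractions — ε^{2} + 2 ε - 8 splits into linear pieces, so the quotient is a sum of simple fractions — decompose before integrating.
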